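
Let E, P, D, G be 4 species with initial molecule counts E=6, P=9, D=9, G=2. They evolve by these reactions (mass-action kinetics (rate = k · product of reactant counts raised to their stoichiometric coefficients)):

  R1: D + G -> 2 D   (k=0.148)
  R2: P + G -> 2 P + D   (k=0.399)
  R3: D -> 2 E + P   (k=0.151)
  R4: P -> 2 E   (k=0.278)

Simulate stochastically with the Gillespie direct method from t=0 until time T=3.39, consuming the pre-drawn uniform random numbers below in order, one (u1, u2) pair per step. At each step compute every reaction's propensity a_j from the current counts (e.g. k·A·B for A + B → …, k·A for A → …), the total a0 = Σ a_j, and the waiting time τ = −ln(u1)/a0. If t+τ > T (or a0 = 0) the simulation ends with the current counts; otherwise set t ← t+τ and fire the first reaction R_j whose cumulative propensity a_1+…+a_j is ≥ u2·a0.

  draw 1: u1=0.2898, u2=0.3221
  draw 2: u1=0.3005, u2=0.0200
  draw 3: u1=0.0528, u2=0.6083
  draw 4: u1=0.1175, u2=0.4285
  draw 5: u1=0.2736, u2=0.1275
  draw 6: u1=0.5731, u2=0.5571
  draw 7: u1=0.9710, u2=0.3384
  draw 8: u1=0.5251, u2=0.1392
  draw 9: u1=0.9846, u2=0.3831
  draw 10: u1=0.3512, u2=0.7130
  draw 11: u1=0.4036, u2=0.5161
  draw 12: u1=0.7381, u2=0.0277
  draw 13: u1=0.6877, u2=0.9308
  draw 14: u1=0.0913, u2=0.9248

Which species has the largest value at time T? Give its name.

Dominant species at T: E

t=0.000: E=6 P=9 D=9 G=2
Draw 1: a1=2.664, a2=7.182, a3=1.359, a4=2.502, a0=13.707; τ=−ln(0.2898)/13.707=0.090 → t=0.090; u2·a0=0.3221·13.707=4.415; a1=2.664 < 4.415 ≤ a1+a2=9.846 → R2 fires; E=6 P=10 D=10 G=1
Draw 2: a1=1.480, a2=3.990, a3=1.510, a4=2.780, a0=9.760; τ=−ln(0.3005)/9.760=0.123 → t=0.214; u2·a0=0.0200·9.760=0.195 ≤ a1=1.480 → R1 fires; E=6 P=10 D=11 G=0
Draw 3: a1=0.000, a2=0.000, a3=1.661, a4=2.780, a0=4.441; τ=−ln(0.0528)/4.441=0.662 → t=0.876; u2·a0=0.6083·4.441=2.701; a1+…+a3=1.661 < 2.701 ≤ a1+…+a4=4.441 → R4 fires; E=8 P=9 D=11 G=0
Draw 4: a1=0.000, a2=0.000, a3=1.661, a4=2.502, a0=4.163; τ=−ln(0.1175)/4.163=0.514 → t=1.390; u2·a0=0.4285·4.163=1.784; a1+…+a3=1.661 < 1.784 ≤ a1+…+a4=4.163 → R4 fires; E=10 P=8 D=11 G=0
Draw 5: a1=0.000, a2=0.000, a3=1.661, a4=2.224, a0=3.885; τ=−ln(0.2736)/3.885=0.334 → t=1.724; u2·a0=0.1275·3.885=0.495; a1+a2=0.000 < 0.495 ≤ a1+…+a3=1.661 → R3 fires; E=12 P=9 D=10 G=0
Draw 6: a1=0.000, a2=0.000, a3=1.510, a4=2.502, a0=4.012; τ=−ln(0.5731)/4.012=0.139 → t=1.863; u2·a0=0.5571·4.012=2.235; a1+…+a3=1.510 < 2.235 ≤ a1+…+a4=4.012 → R4 fires; E=14 P=8 D=10 G=0
Draw 7: a1=0.000, a2=0.000, a3=1.510, a4=2.224, a0=3.734; τ=−ln(0.9710)/3.734=0.008 → t=1.870; u2·a0=0.3384·3.734=1.264; a1+a2=0.000 < 1.264 ≤ a1+…+a3=1.510 → R3 fires; E=16 P=9 D=9 G=0
Draw 8: a1=0.000, a2=0.000, a3=1.359, a4=2.502, a0=3.861; τ=−ln(0.5251)/3.861=0.167 → t=2.037; u2·a0=0.1392·3.861=0.537; a1+a2=0.000 < 0.537 ≤ a1+…+a3=1.359 → R3 fires; E=18 P=10 D=8 G=0
Draw 9: a1=0.000, a2=0.000, a3=1.208, a4=2.780, a0=3.988; τ=−ln(0.9846)/3.988=0.004 → t=2.041; u2·a0=0.3831·3.988=1.528; a1+…+a3=1.208 < 1.528 ≤ a1+…+a4=3.988 → R4 fires; E=20 P=9 D=8 G=0
Draw 10: a1=0.000, a2=0.000, a3=1.208, a4=2.502, a0=3.710; τ=−ln(0.3512)/3.710=0.282 → t=2.323; u2·a0=0.7130·3.710=2.645; a1+…+a3=1.208 < 2.645 ≤ a1+…+a4=3.710 → R4 fires; E=22 P=8 D=8 G=0
Draw 11: a1=0.000, a2=0.000, a3=1.208, a4=2.224, a0=3.432; τ=−ln(0.4036)/3.432=0.264 → t=2.588; u2·a0=0.5161·3.432=1.771; a1+…+a3=1.208 < 1.771 ≤ a1+…+a4=3.432 → R4 fires; E=24 P=7 D=8 G=0
Draw 12: a1=0.000, a2=0.000, a3=1.208, a4=1.946, a0=3.154; τ=−ln(0.7381)/3.154=0.096 → t=2.684; u2·a0=0.0277·3.154=0.087; a1+a2=0.000 < 0.087 ≤ a1+…+a3=1.208 → R3 fires; E=26 P=8 D=7 G=0
Draw 13: a1=0.000, a2=0.000, a3=1.057, a4=2.224, a0=3.281; τ=−ln(0.6877)/3.281=0.114 → t=2.798; u2·a0=0.9308·3.281=3.054; a1+…+a3=1.057 < 3.054 ≤ a1+…+a4=3.281 → R4 fires; E=28 P=7 D=7 G=0
Draw 14: a1=0.000, a2=0.000, a3=1.057, a4=1.946, a0=3.003; τ=−ln(0.0913)/3.003=0.797 → t=3.595 > T=3.39: stop.
At T=3.39: E=28 P=7 D=7 G=0; the largest is E.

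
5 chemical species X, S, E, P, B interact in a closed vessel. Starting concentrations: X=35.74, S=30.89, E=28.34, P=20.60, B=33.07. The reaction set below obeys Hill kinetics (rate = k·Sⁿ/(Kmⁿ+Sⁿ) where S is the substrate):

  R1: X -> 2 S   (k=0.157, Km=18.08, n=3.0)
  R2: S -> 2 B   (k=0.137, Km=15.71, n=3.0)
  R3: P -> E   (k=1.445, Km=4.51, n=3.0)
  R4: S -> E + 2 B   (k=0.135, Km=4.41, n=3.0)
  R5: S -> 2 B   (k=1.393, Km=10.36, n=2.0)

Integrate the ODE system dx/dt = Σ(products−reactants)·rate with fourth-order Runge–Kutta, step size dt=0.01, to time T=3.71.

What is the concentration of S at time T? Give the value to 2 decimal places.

S at T = 26.42

RK4 with dt=0.01: 371 steps to T=3.71. Trajectory (selected grid times):
t=0.00: X=35.74 S=30.89 E=28.34 P=20.60 B=33.07
t=0.41: X=35.68 S=30.39 E=28.98 P=20.01 B=34.30
t=0.82: X=35.63 S=29.89 E=29.62 P=19.43 B=35.53
t=1.24: X=35.57 S=29.37 E=30.28 P=18.83 B=36.79
t=1.65: X=35.51 S=28.88 E=30.92 P=18.25 B=38.01
t=2.06: X=35.45 S=28.38 E=31.55 P=17.66 B=39.23
t=2.47: X=35.40 S=27.89 E=32.19 P=17.08 B=40.44
t=2.89: X=35.34 S=27.39 E=32.84 P=16.48 B=41.68
t=3.30: X=35.28 S=26.90 E=33.48 P=15.90 B=42.88
t=3.71: X=35.23 S=26.42 E=34.11 P=15.33 B=44.07
Read off S at T=3.71: 26.42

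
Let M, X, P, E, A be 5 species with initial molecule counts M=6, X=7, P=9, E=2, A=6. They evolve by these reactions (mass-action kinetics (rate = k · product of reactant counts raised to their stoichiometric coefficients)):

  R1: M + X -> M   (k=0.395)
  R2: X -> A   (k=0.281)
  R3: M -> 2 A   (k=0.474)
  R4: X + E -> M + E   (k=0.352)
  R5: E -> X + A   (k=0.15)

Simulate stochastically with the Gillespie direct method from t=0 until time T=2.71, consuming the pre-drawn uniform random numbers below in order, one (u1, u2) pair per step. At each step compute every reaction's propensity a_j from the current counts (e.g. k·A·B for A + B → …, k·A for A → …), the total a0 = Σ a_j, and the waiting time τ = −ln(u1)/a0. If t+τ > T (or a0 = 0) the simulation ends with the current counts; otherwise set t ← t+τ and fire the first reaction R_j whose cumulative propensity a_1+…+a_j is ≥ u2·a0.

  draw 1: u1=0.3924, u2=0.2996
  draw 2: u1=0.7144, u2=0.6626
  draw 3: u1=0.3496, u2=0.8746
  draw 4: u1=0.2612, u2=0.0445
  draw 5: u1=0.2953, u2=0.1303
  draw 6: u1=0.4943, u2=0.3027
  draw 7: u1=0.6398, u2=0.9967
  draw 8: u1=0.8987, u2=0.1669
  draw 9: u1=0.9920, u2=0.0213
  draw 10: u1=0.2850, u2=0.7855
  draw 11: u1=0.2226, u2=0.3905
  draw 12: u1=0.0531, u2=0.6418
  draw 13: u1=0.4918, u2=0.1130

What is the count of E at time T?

t=0.000: M=6 X=7 P=9 E=2 A=6
Draw 1: a1=16.590, a2=1.967, a3=2.844, a4=4.928, a5=0.300, a0=26.629; τ=−ln(0.3924)/26.629=0.035 → t=0.035; u2·a0=0.2996·26.629=7.978 ≤ a1=16.590 → R1 fires; M=6 X=6 P=9 E=2 A=6
Draw 2: a1=14.220, a2=1.686, a3=2.844, a4=4.224, a5=0.300, a0=23.274; τ=−ln(0.7144)/23.274=0.014 → t=0.050; u2·a0=0.6626·23.274=15.421; a1=14.220 < 15.421 ≤ a1+a2=15.906 → R2 fires; M=6 X=5 P=9 E=2 A=7
Draw 3: a1=11.850, a2=1.405, a3=2.844, a4=3.520, a5=0.300, a0=19.919; τ=−ln(0.3496)/19.919=0.053 → t=0.102; u2·a0=0.8746·19.919=17.421; a1+…+a3=16.099 < 17.421 ≤ a1+…+a4=19.619 → R4 fires; M=7 X=4 P=9 E=2 A=7
Draw 4: a1=11.060, a2=1.124, a3=3.318, a4=2.816, a5=0.300, a0=18.618; τ=−ln(0.2612)/18.618=0.072 → t=0.174; u2·a0=0.0445·18.618=0.829 ≤ a1=11.060 → R1 fires; M=7 X=3 P=9 E=2 A=7
Draw 5: a1=8.295, a2=0.843, a3=3.318, a4=2.112, a5=0.300, a0=14.868; τ=−ln(0.2953)/14.868=0.082 → t=0.256; u2·a0=0.1303·14.868=1.937 ≤ a1=8.295 → R1 fires; M=7 X=2 P=9 E=2 A=7
Draw 6: a1=5.530, a2=0.562, a3=3.318, a4=1.408, a5=0.300, a0=11.118; τ=−ln(0.4943)/11.118=0.063 → t=0.320; u2·a0=0.3027·11.118=3.365 ≤ a1=5.530 → R1 fires; M=7 X=1 P=9 E=2 A=7
Draw 7: a1=2.765, a2=0.281, a3=3.318, a4=0.704, a5=0.300, a0=7.368; τ=−ln(0.6398)/7.368=0.061 → t=0.380; u2·a0=0.9967·7.368=7.344; a1+…+a4=7.068 < 7.344 ≤ a1+…+a5=7.368 → R5 fires; M=7 X=2 P=9 E=1 A=8
Draw 8: a1=5.530, a2=0.562, a3=3.318, a4=0.704, a5=0.150, a0=10.264; τ=−ln(0.8987)/10.264=0.010 → t=0.391; u2·a0=0.1669·10.264=1.713 ≤ a1=5.530 → R1 fires; M=7 X=1 P=9 E=1 A=8
Draw 9: a1=2.765, a2=0.281, a3=3.318, a4=0.352, a5=0.150, a0=6.866; τ=−ln(0.9920)/6.866=0.001 → t=0.392; u2·a0=0.0213·6.866=0.146 ≤ a1=2.765 → R1 fires; M=7 X=0 P=9 E=1 A=8
Draw 10: a1=0.000, a2=0.000, a3=3.318, a4=0.000, a5=0.150, a0=3.468; τ=−ln(0.2850)/3.468=0.362 → t=0.754; u2·a0=0.7855·3.468=2.724; a1+a2=0.000 < 2.724 ≤ a1+…+a3=3.318 → R3 fires; M=6 X=0 P=9 E=1 A=10
Draw 11: a1=0.000, a2=0.000, a3=2.844, a4=0.000, a5=0.150, a0=2.994; τ=−ln(0.2226)/2.994=0.502 → t=1.256; u2·a0=0.3905·2.994=1.169; a1+a2=0.000 < 1.169 ≤ a1+…+a3=2.844 → R3 fires; M=5 X=0 P=9 E=1 A=12
Draw 12: a1=0.000, a2=0.000, a3=2.370, a4=0.000, a5=0.150, a0=2.520; τ=−ln(0.0531)/2.520=1.165 → t=2.421; u2·a0=0.6418·2.520=1.617; a1+a2=0.000 < 1.617 ≤ a1+…+a3=2.370 → R3 fires; M=4 X=0 P=9 E=1 A=14
Draw 13: a1=0.000, a2=0.000, a3=1.896, a4=0.000, a5=0.150, a0=2.046; τ=−ln(0.4918)/2.046=0.347 → t=2.768 > T=2.71: stop.
Read off E at T=2.71: 1

E at T = 1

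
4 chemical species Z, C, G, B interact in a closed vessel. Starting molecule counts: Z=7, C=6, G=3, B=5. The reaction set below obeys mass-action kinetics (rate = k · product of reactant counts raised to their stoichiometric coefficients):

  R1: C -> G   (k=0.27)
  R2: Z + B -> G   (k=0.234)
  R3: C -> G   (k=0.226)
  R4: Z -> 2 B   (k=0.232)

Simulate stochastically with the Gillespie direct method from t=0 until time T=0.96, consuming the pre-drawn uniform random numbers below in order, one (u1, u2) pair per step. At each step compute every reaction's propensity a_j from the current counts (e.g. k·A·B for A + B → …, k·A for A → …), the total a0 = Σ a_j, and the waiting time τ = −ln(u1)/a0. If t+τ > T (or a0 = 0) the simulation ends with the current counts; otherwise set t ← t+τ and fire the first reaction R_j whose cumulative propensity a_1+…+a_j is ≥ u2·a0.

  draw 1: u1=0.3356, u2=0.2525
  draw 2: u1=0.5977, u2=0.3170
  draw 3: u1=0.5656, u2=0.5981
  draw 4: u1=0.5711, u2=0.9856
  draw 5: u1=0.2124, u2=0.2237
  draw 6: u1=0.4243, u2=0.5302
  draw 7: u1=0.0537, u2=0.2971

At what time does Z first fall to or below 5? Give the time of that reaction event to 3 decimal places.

Threshold first reached at t = 0.137

t=0.000: Z=7 C=6 G=3 B=5
Draw 1: a1=1.620, a2=8.190, a3=1.356, a4=1.624, a0=12.790; τ=−ln(0.3356)/12.790=0.085 → t=0.085; u2·a0=0.2525·12.790=3.229; a1=1.620 < 3.229 ≤ a1+a2=9.810 → R2 fires; Z=6 C=6 G=4 B=4
Draw 2: a1=1.620, a2=5.616, a3=1.356, a4=1.392, a0=9.984; τ=−ln(0.5977)/9.984=0.052 → t=0.137; u2·a0=0.3170·9.984=3.165; a1=1.620 < 3.165 ≤ a1+a2=7.236 → R2 fires; Z=5 C=6 G=5 B=3
Draw 3: a1=1.620, a2=3.510, a3=1.356, a4=1.160, a0=7.646; τ=−ln(0.5656)/7.646=0.075 → t=0.211; u2·a0=0.5981·7.646=4.573; a1=1.620 < 4.573 ≤ a1+a2=5.130 → R2 fires; Z=4 C=6 G=6 B=2
Draw 4: a1=1.620, a2=1.872, a3=1.356, a4=0.928, a0=5.776; τ=−ln(0.5711)/5.776=0.097 → t=0.308; u2·a0=0.9856·5.776=5.693; a1+…+a3=4.848 < 5.693 ≤ a1+…+a4=5.776 → R4 fires; Z=3 C=6 G=6 B=4
Draw 5: a1=1.620, a2=2.808, a3=1.356, a4=0.696, a0=6.480; τ=−ln(0.2124)/6.480=0.239 → t=0.548; u2·a0=0.2237·6.480=1.450 ≤ a1=1.620 → R1 fires; Z=3 C=5 G=7 B=4
Draw 6: a1=1.350, a2=2.808, a3=1.130, a4=0.696, a0=5.984; τ=−ln(0.4243)/5.984=0.143 → t=0.691; u2·a0=0.5302·5.984=3.173; a1=1.350 < 3.173 ≤ a1+a2=4.158 → R2 fires; Z=2 C=5 G=8 B=3
Draw 7: a1=1.350, a2=1.404, a3=1.130, a4=0.464, a0=4.348; τ=−ln(0.0537)/4.348=0.673 → t=1.363 > T=0.96: stop.
Z first becomes ≤ 5 when it reaches 5 at the event at t=0.137.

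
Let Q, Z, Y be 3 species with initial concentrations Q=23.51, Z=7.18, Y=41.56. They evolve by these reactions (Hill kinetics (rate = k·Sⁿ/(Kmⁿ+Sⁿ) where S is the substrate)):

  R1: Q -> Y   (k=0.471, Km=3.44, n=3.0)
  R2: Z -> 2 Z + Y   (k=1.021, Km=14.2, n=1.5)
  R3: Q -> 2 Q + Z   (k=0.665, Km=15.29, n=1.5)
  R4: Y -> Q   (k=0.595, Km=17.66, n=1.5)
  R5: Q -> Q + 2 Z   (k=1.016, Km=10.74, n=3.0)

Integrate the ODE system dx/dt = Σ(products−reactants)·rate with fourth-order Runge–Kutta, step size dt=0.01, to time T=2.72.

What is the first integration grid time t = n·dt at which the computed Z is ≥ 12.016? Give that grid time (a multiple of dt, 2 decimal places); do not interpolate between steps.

RK4 with dt=0.01: 272 steps to T=2.72. Trajectory (selected grid times):
t=0.00: Q=23.51 Z=7.18 Y=41.56
t=0.30: Q=23.64 Z=7.95 Y=41.65
t=0.60: Q=23.77 Z=8.74 Y=41.74
t=0.91: Q=23.91 Z=9.56 Y=41.85
t=1.21: Q=24.04 Z=10.36 Y=41.97
t=1.51: Q=24.17 Z=11.18 Y=42.09
t=1.81: Q=24.30 Z=12.00 Y=42.22
t=1.82: Q=24.31 Z=12.03 Y=42.22
t=2.12: Q=24.44 Z=12.86 Y=42.36
t=2.42: Q=24.57 Z=13.70 Y=42.51
t=2.72: Q=24.71 Z=14.55 Y=42.66
Z(1.81)=12.002 < 12.016 but Z(1.82)=12.030 ≥ 12.016, so the first grid time is t=1.82.

Threshold first reached at t = 1.82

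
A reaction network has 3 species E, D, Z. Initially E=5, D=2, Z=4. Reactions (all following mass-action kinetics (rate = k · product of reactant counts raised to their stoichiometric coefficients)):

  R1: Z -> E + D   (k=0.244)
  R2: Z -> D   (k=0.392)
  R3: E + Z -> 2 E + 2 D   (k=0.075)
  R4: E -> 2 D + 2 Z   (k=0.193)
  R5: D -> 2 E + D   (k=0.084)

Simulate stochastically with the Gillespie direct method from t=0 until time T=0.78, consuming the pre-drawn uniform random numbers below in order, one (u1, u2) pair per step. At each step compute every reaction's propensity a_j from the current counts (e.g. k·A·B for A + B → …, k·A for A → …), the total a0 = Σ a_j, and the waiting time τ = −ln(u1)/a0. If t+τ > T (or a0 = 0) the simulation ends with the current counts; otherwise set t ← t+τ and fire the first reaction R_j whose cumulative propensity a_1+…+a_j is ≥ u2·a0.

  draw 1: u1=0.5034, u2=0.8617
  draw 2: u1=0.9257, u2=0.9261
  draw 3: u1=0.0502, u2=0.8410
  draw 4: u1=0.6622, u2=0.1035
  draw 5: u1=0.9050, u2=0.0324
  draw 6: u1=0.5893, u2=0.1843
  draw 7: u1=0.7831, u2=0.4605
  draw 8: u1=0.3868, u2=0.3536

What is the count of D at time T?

t=0.000: E=5 D=2 Z=4
Draw 1: a1=0.976, a2=1.568, a3=1.500, a4=0.965, a5=0.168, a0=5.177; τ=−ln(0.5034)/5.177=0.133 → t=0.133; u2·a0=0.8617·5.177=4.461; a1+…+a3=4.044 < 4.461 ≤ a1+…+a4=5.009 → R4 fires; E=4 D=4 Z=6
Draw 2: a1=1.464, a2=2.352, a3=1.800, a4=0.772, a5=0.336, a0=6.724; τ=−ln(0.9257)/6.724=0.011 → t=0.144; u2·a0=0.9261·6.724=6.227; a1+…+a3=5.616 < 6.227 ≤ a1+…+a4=6.388 → R4 fires; E=3 D=6 Z=8
Draw 3: a1=1.952, a2=3.136, a3=1.800, a4=0.579, a5=0.504, a0=7.971; τ=−ln(0.0502)/7.971=0.375 → t=0.519; u2·a0=0.8410·7.971=6.704; a1+a2=5.088 < 6.704 ≤ a1+…+a3=6.888 → R3 fires; E=4 D=8 Z=7
Draw 4: a1=1.708, a2=2.744, a3=2.100, a4=0.772, a5=0.672, a0=7.996; τ=−ln(0.6622)/7.996=0.052 → t=0.571; u2·a0=0.1035·7.996=0.828 ≤ a1=1.708 → R1 fires; E=5 D=9 Z=6
Draw 5: a1=1.464, a2=2.352, a3=2.250, a4=0.965, a5=0.756, a0=7.787; τ=−ln(0.9050)/7.787=0.013 → t=0.584; u2·a0=0.0324·7.787=0.252 ≤ a1=1.464 → R1 fires; E=6 D=10 Z=5
Draw 6: a1=1.220, a2=1.960, a3=2.250, a4=1.158, a5=0.840, a0=7.428; τ=−ln(0.5893)/7.428=0.071 → t=0.655; u2·a0=0.1843·7.428=1.369; a1=1.220 < 1.369 ≤ a1+a2=3.180 → R2 fires; E=6 D=11 Z=4
Draw 7: a1=0.976, a2=1.568, a3=1.800, a4=1.158, a5=0.924, a0=6.426; τ=−ln(0.7831)/6.426=0.038 → t=0.693; u2·a0=0.4605·6.426=2.959; a1+a2=2.544 < 2.959 ≤ a1+…+a3=4.344 → R3 fires; E=7 D=13 Z=3
Draw 8: a1=0.732, a2=1.176, a3=1.575, a4=1.351, a5=1.092, a0=5.926; τ=−ln(0.3868)/5.926=0.160 → t=0.853 > T=0.78: stop.
Read off D at T=0.78: 13

D at T = 13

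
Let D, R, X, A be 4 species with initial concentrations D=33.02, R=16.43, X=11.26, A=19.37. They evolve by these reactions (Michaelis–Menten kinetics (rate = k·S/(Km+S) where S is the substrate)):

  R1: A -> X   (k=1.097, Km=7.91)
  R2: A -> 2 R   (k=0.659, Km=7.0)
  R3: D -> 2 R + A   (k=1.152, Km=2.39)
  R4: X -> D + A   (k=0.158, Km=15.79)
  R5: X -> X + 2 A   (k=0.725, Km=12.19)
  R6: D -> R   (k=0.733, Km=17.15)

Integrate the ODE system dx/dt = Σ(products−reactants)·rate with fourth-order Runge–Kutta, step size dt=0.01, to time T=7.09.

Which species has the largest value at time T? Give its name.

Dominant species at T: R

RK4 with dt=0.01: 709 steps to T=7.09. Trajectory (selected grid times):
t=0.00: D=33.02 R=16.43 X=11.26 A=19.37
t=0.79: D=31.85 R=19.27 X=11.82 A=19.83
t=1.58: D=30.68 R=22.11 X=12.39 A=20.29
t=2.36: D=29.54 R=24.90 X=12.95 A=20.75
t=3.15: D=28.39 R=27.73 X=13.53 A=21.23
t=3.94: D=27.25 R=30.55 X=14.10 A=21.71
t=4.73: D=26.13 R=33.36 X=14.68 A=22.19
t=5.51: D=25.02 R=36.13 X=15.25 A=22.67
t=6.30: D=23.91 R=38.93 X=15.83 A=23.16
t=7.09: D=22.82 R=41.71 X=16.42 A=23.65
At T=7.09: D=22.82 R=41.71 X=16.42 A=23.65; the largest is R.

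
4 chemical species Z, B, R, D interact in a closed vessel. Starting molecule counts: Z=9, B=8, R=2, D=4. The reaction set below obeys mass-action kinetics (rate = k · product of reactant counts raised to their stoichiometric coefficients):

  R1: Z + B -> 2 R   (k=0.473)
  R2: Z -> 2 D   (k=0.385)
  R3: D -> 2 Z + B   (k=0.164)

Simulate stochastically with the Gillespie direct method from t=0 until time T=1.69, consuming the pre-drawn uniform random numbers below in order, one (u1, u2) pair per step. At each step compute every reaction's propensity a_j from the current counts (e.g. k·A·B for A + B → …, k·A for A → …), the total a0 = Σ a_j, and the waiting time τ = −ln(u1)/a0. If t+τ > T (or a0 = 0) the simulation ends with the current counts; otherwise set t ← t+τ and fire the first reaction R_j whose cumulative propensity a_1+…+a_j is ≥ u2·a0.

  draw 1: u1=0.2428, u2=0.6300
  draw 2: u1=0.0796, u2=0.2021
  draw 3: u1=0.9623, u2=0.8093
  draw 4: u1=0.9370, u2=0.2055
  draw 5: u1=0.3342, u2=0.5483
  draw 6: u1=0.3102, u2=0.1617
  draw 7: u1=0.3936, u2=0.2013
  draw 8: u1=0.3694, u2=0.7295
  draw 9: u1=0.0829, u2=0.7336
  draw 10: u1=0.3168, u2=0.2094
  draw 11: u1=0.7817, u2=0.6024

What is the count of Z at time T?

Z at T = 2

t=0.000: Z=9 B=8 R=2 D=4
Draw 1: a1=34.056, a2=3.465, a3=0.656, a0=38.177; τ=−ln(0.2428)/38.177=0.037 → t=0.037; u2·a0=0.6300·38.177=24.052 ≤ a1=34.056 → R1 fires; Z=8 B=7 R=4 D=4
Draw 2: a1=26.488, a2=3.080, a3=0.656, a0=30.224; τ=−ln(0.0796)/30.224=0.084 → t=0.121; u2·a0=0.2021·30.224=6.108 ≤ a1=26.488 → R1 fires; Z=7 B=6 R=6 D=4
Draw 3: a1=19.866, a2=2.695, a3=0.656, a0=23.217; τ=−ln(0.9623)/23.217=0.002 → t=0.122; u2·a0=0.8093·23.217=18.790 ≤ a1=19.866 → R1 fires; Z=6 B=5 R=8 D=4
Draw 4: a1=14.190, a2=2.310, a3=0.656, a0=17.156; τ=−ln(0.9370)/17.156=0.004 → t=0.126; u2·a0=0.2055·17.156=3.526 ≤ a1=14.190 → R1 fires; Z=5 B=4 R=10 D=4
Draw 5: a1=9.460, a2=1.925, a3=0.656, a0=12.041; τ=−ln(0.3342)/12.041=0.091 → t=0.217; u2·a0=0.5483·12.041=6.602 ≤ a1=9.460 → R1 fires; Z=4 B=3 R=12 D=4
Draw 6: a1=5.676, a2=1.540, a3=0.656, a0=7.872; τ=−ln(0.3102)/7.872=0.149 → t=0.366; u2·a0=0.1617·7.872=1.273 ≤ a1=5.676 → R1 fires; Z=3 B=2 R=14 D=4
Draw 7: a1=2.838, a2=1.155, a3=0.656, a0=4.649; τ=−ln(0.3936)/4.649=0.201 → t=0.567; u2·a0=0.2013·4.649=0.936 ≤ a1=2.838 → R1 fires; Z=2 B=1 R=16 D=4
Draw 8: a1=0.946, a2=0.770, a3=0.656, a0=2.372; τ=−ln(0.3694)/2.372=0.420 → t=0.986; u2·a0=0.7295·2.372=1.730; a1+a2=1.716 < 1.730 ≤ a1+…+a3=2.372 → R3 fires; Z=4 B=2 R=16 D=3
Draw 9: a1=3.784, a2=1.540, a3=0.492, a0=5.816; τ=−ln(0.0829)/5.816=0.428 → t=1.415; u2·a0=0.7336·5.816=4.267; a1=3.784 < 4.267 ≤ a1+a2=5.324 → R2 fires; Z=3 B=2 R=16 D=5
Draw 10: a1=2.838, a2=1.155, a3=0.820, a0=4.813; τ=−ln(0.3168)/4.813=0.239 → t=1.653; u2·a0=0.2094·4.813=1.008 ≤ a1=2.838 → R1 fires; Z=2 B=1 R=18 D=5
Draw 11: a1=0.946, a2=0.770, a3=0.820, a0=2.536; τ=−ln(0.7817)/2.536=0.097 → t=1.750 > T=1.69: stop.
Read off Z at T=1.69: 2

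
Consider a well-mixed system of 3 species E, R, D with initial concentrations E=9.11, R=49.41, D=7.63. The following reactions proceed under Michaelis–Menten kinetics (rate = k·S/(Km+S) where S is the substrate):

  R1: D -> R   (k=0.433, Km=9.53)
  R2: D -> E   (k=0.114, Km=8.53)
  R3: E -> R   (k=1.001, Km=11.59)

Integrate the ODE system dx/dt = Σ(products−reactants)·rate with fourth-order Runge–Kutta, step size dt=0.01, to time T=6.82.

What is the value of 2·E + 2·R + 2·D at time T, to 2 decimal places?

Check how each reaction changes W = 2·E + 2·R + 2·D (weight of products minus weight of reactants):
R1: D -> R: (2·1) − (2·1) = 2 − 2 = 0
R2: D -> E: (2·1) − (2·1) = 2 − 2 = 0
R3: E -> R: (2·1) − (2·1) = 2 − 2 = 0
Every reaction leaves W unchanged, so W is conserved and no simulation is needed: W(T) = W(0) = 2·9.11 + 2·49.41 + 2·7.63 = 132.30

Value at T = 132.30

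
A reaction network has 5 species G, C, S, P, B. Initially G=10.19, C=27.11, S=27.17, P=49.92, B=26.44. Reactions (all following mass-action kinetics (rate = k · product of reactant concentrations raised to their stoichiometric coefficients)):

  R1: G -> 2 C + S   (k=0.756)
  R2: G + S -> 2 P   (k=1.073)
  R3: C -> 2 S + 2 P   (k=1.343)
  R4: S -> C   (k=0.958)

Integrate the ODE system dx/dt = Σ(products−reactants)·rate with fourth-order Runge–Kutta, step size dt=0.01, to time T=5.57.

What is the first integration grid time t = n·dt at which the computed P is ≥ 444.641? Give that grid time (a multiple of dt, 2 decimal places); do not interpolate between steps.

RK4 with dt=0.01: 557 steps to T=5.57. Trajectory (selected grid times):
t=0.00: G=10.19 C=27.11 S=27.17 P=49.92 B=26.44
t=0.62: G=0.00 C=25.19 S=41.08 P=111.78 B=26.44
t=1.24: G=0.00 C=31.40 S=58.10 P=158.23 B=26.44
t=1.86: G=0.00 C=41.50 S=78.12 P=218.46 B=26.44
t=2.48: G=0.00 C=55.30 S=104.33 P=298.49 B=26.44
t=3.09: G=0.00 C=73.43 S=138.58 P=403.24 B=26.44
t=3.29: G=0.00 C=80.59 S=152.09 P=444.58 B=26.44
t=3.30: G=0.00 C=80.96 S=152.80 P=446.75 B=26.44
t=3.71: G=0.00 C=97.97 S=184.91 P=544.98 B=26.44
t=4.33: G=0.00 C=130.72 S=246.71 P=734.09 B=26.44
t=4.95: G=0.00 C=174.41 S=329.18 P=986.41 B=26.44
t=5.57: G=0.00 C=232.71 S=439.21 P=1323.07 B=26.44
P(3.29)=444.582 < 444.641 but P(3.30)=446.752 ≥ 444.641, so the first grid time is t=3.30.

Threshold first reached at t = 3.30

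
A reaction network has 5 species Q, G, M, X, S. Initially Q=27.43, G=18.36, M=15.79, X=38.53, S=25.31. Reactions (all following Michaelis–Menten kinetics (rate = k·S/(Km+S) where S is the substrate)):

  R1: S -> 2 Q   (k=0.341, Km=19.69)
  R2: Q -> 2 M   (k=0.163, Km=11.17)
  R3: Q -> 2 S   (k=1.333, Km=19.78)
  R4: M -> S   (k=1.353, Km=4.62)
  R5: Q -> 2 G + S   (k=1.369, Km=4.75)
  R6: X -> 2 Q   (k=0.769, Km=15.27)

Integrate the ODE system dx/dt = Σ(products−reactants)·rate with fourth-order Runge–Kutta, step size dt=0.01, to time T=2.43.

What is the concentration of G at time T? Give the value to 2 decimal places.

RK4 with dt=0.01: 243 steps to T=2.43. Trajectory (selected grid times):
t=0.00: Q=27.43 G=18.36 M=15.79 X=38.53 S=25.31
t=0.27: Q=27.28 G=18.99 M=15.57 X=38.38 S=26.27
t=0.54: Q=27.13 G=19.62 M=15.35 X=38.23 S=27.23
t=0.81: Q=26.98 G=20.25 M=15.13 X=38.08 S=28.19
t=1.08: Q=26.83 G=20.88 M=14.92 X=37.94 S=29.14
t=1.35: Q=26.68 G=21.50 M=14.70 X=37.79 S=30.09
t=1.62: Q=26.54 G=22.13 M=14.48 X=37.64 S=31.04
t=1.89: Q=26.40 G=22.76 M=14.27 X=37.49 S=31.99
t=2.16: Q=26.26 G=23.38 M=14.06 X=37.35 S=32.93
t=2.43: Q=26.12 G=24.01 M=13.84 X=37.20 S=33.87
Read off G at T=2.43: 24.01

G at T = 24.01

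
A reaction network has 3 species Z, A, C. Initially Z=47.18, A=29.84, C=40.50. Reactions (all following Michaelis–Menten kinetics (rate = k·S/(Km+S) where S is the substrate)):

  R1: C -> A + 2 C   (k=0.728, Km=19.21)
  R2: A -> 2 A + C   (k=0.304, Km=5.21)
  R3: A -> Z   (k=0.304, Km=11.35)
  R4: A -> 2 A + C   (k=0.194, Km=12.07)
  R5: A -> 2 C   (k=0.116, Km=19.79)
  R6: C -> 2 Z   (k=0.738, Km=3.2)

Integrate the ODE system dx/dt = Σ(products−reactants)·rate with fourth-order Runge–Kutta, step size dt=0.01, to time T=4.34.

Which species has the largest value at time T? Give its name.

Dominant species at T: Z

RK4 with dt=0.01: 434 steps to T=4.34. Trajectory (selected grid times):
t=0.00: Z=47.18 A=29.84 C=40.50
t=0.48: Z=47.94 A=30.13 C=40.67
t=0.96: Z=48.71 A=30.42 C=40.83
t=1.45: Z=49.48 A=30.71 C=41.01
t=1.93: Z=50.25 A=31.00 C=41.17
t=2.41: Z=51.01 A=31.29 C=41.34
t=2.89: Z=51.78 A=31.58 C=41.52
t=3.38: Z=52.56 A=31.88 C=41.69
t=3.86: Z=53.33 A=32.17 C=41.86
t=4.34: Z=54.09 A=32.46 C=42.04
At T=4.34: Z=54.09 A=32.46 C=42.04; the largest is Z.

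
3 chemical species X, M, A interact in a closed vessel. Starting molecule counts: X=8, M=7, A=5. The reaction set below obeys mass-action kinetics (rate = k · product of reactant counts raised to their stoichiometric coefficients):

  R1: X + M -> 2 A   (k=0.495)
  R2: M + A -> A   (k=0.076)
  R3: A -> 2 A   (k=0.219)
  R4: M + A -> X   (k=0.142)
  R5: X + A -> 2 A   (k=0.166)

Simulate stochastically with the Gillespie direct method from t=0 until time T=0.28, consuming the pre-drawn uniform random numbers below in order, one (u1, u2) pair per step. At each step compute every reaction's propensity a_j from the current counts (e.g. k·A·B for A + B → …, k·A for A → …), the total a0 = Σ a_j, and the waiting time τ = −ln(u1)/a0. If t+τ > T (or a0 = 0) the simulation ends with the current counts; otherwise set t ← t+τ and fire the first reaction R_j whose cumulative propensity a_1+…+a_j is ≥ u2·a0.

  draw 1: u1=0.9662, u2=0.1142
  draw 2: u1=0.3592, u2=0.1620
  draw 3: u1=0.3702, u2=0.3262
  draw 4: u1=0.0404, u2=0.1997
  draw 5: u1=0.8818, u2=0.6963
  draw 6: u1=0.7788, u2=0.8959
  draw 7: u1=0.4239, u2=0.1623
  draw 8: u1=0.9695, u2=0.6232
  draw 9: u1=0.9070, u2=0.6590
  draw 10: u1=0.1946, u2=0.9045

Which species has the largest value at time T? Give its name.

t=0.000: X=8 M=7 A=5
Draw 1: a1=27.720, a2=2.660, a3=1.095, a4=4.970, a5=6.640, a0=43.085; τ=−ln(0.9662)/43.085=0.001 → t=0.001; u2·a0=0.1142·43.085=4.920 ≤ a1=27.720 → R1 fires; X=7 M=6 A=7
Draw 2: a1=20.790, a2=3.192, a3=1.533, a4=5.964, a5=8.134, a0=39.613; τ=−ln(0.3592)/39.613=0.026 → t=0.027; u2·a0=0.1620·39.613=6.417 ≤ a1=20.790 → R1 fires; X=6 M=5 A=9
Draw 3: a1=14.850, a2=3.420, a3=1.971, a4=6.390, a5=8.964, a0=35.595; τ=−ln(0.3702)/35.595=0.028 → t=0.055; u2·a0=0.3262·35.595=11.611 ≤ a1=14.850 → R1 fires; X=5 M=4 A=11
Draw 4: a1=9.900, a2=3.344, a3=2.409, a4=6.248, a5=9.130, a0=31.031; τ=−ln(0.0404)/31.031=0.103 → t=0.158; u2·a0=0.1997·31.031=6.197 ≤ a1=9.900 → R1 fires; X=4 M=3 A=13
Draw 5: a1=5.940, a2=2.964, a3=2.847, a4=5.538, a5=8.632, a0=25.921; τ=−ln(0.8818)/25.921=0.005 → t=0.163; u2·a0=0.6963·25.921=18.049; a1+…+a4=17.289 < 18.049 ≤ a1+…+a5=25.921 → R5 fires; X=3 M=3 A=14
Draw 6: a1=4.455, a2=3.192, a3=3.066, a4=5.964, a5=6.972, a0=23.649; τ=−ln(0.7788)/23.649=0.011 → t=0.173; u2·a0=0.8959·23.649=21.187; a1+…+a4=16.677 < 21.187 ≤ a1+…+a5=23.649 → R5 fires; X=2 M=3 A=15
Draw 7: a1=2.970, a2=3.420, a3=3.285, a4=6.390, a5=4.980, a0=21.045; τ=−ln(0.4239)/21.045=0.041 → t=0.214; u2·a0=0.1623·21.045=3.416; a1=2.970 < 3.416 ≤ a1+a2=6.390 → R2 fires; X=2 M=2 A=15
Draw 8: a1=1.980, a2=2.280, a3=3.285, a4=4.260, a5=4.980, a0=16.785; τ=−ln(0.9695)/16.785=0.002 → t=0.216; u2·a0=0.6232·16.785=10.460; a1+…+a3=7.545 < 10.460 ≤ a1+…+a4=11.805 → R4 fires; X=3 M=1 A=14
Draw 9: a1=1.485, a2=1.064, a3=3.066, a4=1.988, a5=6.972, a0=14.575; τ=−ln(0.9070)/14.575=0.007 → t=0.223; u2·a0=0.6590·14.575=9.605; a1+…+a4=7.603 < 9.605 ≤ a1+…+a5=14.575 → R5 fires; X=2 M=1 A=15
Draw 10: a1=0.990, a2=1.140, a3=3.285, a4=2.130, a5=4.980, a0=12.525; τ=−ln(0.1946)/12.525=0.131 → t=0.353 > T=0.28: stop.
At T=0.28: X=2 M=1 A=15; the largest is A.

Dominant species at T: A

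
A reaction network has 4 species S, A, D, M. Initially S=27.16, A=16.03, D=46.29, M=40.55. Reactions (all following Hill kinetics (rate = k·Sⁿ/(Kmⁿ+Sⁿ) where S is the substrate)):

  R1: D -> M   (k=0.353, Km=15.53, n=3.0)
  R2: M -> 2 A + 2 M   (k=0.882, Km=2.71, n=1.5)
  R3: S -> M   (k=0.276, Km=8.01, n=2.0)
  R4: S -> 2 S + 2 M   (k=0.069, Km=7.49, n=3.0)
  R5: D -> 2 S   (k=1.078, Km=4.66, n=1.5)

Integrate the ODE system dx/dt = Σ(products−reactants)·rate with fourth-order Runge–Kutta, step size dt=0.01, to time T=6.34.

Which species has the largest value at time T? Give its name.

RK4 with dt=0.01: 634 steps to T=6.34. Trajectory (selected grid times):
t=0.00: S=27.16 A=16.03 D=46.29 M=40.55
t=0.70: S=28.49 A=17.24 D=45.32 M=41.67
t=1.41: S=29.84 A=18.48 D=44.34 M=42.80
t=2.11: S=31.16 A=19.69 D=43.37 M=43.92
t=2.82: S=32.51 A=20.93 D=42.40 M=45.06
t=3.52: S=33.83 A=22.14 D=41.43 M=46.18
t=4.23: S=35.16 A=23.38 D=40.46 M=47.32
t=4.93: S=36.48 A=24.60 D=39.50 M=48.44
t=5.64: S=37.81 A=25.83 D=38.53 M=49.58
t=6.34: S=39.12 A=27.05 D=37.57 M=50.70
At T=6.34: S=39.12 A=27.05 D=37.57 M=50.70; the largest is M.

Dominant species at T: M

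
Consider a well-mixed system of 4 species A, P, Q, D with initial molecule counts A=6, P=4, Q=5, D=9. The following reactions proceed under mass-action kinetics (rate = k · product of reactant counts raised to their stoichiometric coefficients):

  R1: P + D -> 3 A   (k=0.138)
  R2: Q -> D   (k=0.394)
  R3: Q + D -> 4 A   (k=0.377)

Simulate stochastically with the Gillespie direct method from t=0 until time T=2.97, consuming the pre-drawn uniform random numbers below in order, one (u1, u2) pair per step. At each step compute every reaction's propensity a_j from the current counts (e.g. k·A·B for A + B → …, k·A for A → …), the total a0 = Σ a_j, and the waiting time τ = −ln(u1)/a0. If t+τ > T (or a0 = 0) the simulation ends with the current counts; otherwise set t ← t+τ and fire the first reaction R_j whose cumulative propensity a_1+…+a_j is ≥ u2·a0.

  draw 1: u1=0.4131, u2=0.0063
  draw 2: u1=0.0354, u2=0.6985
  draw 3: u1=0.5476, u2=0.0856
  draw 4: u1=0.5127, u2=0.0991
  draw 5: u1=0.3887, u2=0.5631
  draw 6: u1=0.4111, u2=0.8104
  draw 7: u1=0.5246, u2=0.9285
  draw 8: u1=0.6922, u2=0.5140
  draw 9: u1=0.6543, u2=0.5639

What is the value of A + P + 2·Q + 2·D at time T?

Check how each reaction changes W = A + P + 2·Q + 2·D (weight of products minus weight of reactants):
R1: P + D -> 3 A: (1·3) − (1·1 + 2·1) = 3 − 3 = 0
R2: Q -> D: (2·1) − (2·1) = 2 − 2 = 0
R3: Q + D -> 4 A: (1·4) − (2·1 + 2·1) = 4 − 4 = 0
Every reaction leaves W unchanged, so W is conserved and no simulation is needed: W(T) = W(0) = 6 + 4 + 2·5 + 2·9 = 38

Value at T = 38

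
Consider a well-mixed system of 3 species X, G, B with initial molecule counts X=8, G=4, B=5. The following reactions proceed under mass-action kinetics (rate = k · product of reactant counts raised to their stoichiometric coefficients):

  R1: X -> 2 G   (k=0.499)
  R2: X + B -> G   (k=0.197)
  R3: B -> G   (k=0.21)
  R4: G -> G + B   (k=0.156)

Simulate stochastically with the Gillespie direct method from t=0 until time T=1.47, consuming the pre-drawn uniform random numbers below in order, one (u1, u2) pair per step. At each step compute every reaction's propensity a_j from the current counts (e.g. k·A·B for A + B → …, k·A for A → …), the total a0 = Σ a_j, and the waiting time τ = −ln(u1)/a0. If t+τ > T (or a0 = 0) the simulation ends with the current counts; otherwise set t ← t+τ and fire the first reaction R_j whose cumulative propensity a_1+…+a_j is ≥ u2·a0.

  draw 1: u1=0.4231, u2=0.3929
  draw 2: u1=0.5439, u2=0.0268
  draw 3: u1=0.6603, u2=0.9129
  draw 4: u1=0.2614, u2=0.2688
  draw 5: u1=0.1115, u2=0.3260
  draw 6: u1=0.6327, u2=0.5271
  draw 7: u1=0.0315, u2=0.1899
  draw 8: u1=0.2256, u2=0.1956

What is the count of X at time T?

X at T = 2

t=0.000: X=8 G=4 B=5
Draw 1: a1=3.992, a2=7.880, a3=1.050, a4=0.624, a0=13.546; τ=−ln(0.4231)/13.546=0.063 → t=0.063; u2·a0=0.3929·13.546=5.322; a1=3.992 < 5.322 ≤ a1+a2=11.872 → R2 fires; X=7 G=5 B=4
Draw 2: a1=3.493, a2=5.516, a3=0.840, a4=0.780, a0=10.629; τ=−ln(0.5439)/10.629=0.057 → t=0.121; u2·a0=0.0268·10.629=0.285 ≤ a1=3.493 → R1 fires; X=6 G=7 B=4
Draw 3: a1=2.994, a2=4.728, a3=0.840, a4=1.092, a0=9.654; τ=−ln(0.6603)/9.654=0.043 → t=0.164; u2·a0=0.9129·9.654=8.813; a1+…+a3=8.562 < 8.813 ≤ a1+…+a4=9.654 → R4 fires; X=6 G=7 B=5
Draw 4: a1=2.994, a2=5.910, a3=1.050, a4=1.092, a0=11.046; τ=−ln(0.2614)/11.046=0.121 → t=0.285; u2·a0=0.2688·11.046=2.969 ≤ a1=2.994 → R1 fires; X=5 G=9 B=5
Draw 5: a1=2.495, a2=4.925, a3=1.050, a4=1.404, a0=9.874; τ=−ln(0.1115)/9.874=0.222 → t=0.507; u2·a0=0.3260·9.874=3.219; a1=2.495 < 3.219 ≤ a1+a2=7.420 → R2 fires; X=4 G=10 B=4
Draw 6: a1=1.996, a2=3.152, a3=0.840, a4=1.560, a0=7.548; τ=−ln(0.6327)/7.548=0.061 → t=0.568; u2·a0=0.5271·7.548=3.979; a1=1.996 < 3.979 ≤ a1+a2=5.148 → R2 fires; X=3 G=11 B=3
Draw 7: a1=1.497, a2=1.773, a3=0.630, a4=1.716, a0=5.616; τ=−ln(0.0315)/5.616=0.616 → t=1.184; u2·a0=0.1899·5.616=1.066 ≤ a1=1.497 → R1 fires; X=2 G=13 B=3
Draw 8: a1=0.998, a2=1.182, a3=0.630, a4=2.028, a0=4.838; τ=−ln(0.2256)/4.838=0.308 → t=1.492 > T=1.47: stop.
Read off X at T=1.47: 2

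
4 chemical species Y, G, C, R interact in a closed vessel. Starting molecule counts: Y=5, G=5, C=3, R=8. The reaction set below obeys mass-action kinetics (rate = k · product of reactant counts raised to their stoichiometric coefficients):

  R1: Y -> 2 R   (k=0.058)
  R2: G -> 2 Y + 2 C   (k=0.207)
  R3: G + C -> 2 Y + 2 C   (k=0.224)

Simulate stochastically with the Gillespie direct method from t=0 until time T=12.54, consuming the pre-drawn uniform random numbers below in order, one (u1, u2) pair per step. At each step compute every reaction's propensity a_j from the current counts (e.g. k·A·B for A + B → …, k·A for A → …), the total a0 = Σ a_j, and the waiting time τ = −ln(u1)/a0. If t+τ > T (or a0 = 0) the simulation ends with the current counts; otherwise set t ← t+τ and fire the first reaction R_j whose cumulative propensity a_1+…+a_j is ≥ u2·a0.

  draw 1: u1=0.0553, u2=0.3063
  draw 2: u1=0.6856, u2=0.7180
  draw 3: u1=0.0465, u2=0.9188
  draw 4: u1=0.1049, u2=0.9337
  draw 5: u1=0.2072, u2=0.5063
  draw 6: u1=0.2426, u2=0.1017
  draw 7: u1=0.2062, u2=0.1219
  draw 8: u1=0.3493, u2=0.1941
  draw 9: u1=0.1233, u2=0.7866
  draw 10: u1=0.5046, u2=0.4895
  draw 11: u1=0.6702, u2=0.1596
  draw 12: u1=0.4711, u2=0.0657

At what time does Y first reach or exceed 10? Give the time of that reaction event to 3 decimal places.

Threshold first reached at t = 1.378

t=0.000: Y=5 G=5 C=3 R=8
Draw 1: a1=0.290, a2=1.035, a3=3.360, a0=4.685; τ=−ln(0.0553)/4.685=0.618 → t=0.618; u2·a0=0.3063·4.685=1.435; a1+a2=1.325 < 1.435 ≤ a1+…+a3=4.685 → R3 fires; Y=7 G=4 C=4 R=8
Draw 2: a1=0.406, a2=0.828, a3=3.584, a0=4.818; τ=−ln(0.6856)/4.818=0.078 → t=0.696; u2·a0=0.7180·4.818=3.459; a1+a2=1.234 < 3.459 ≤ a1+…+a3=4.818 → R3 fires; Y=9 G=3 C=5 R=8
Draw 3: a1=0.522, a2=0.621, a3=3.360, a0=4.503; τ=−ln(0.0465)/4.503=0.681 → t=1.378; u2·a0=0.9188·4.503=4.137; a1+a2=1.143 < 4.137 ≤ a1+…+a3=4.503 → R3 fires; Y=11 G=2 C=6 R=8
Draw 4: a1=0.638, a2=0.414, a3=2.688, a0=3.740; τ=−ln(0.1049)/3.740=0.603 → t=1.981; u2·a0=0.9337·3.740=3.492; a1+a2=1.052 < 3.492 ≤ a1+…+a3=3.740 → R3 fires; Y=13 G=1 C=7 R=8
Draw 5: a1=0.754, a2=0.207, a3=1.568, a0=2.529; τ=−ln(0.2072)/2.529=0.622 → t=2.603; u2·a0=0.5063·2.529=1.280; a1+a2=0.961 < 1.280 ≤ a1+…+a3=2.529 → R3 fires; Y=15 G=0 C=8 R=8
Draw 6: a1=0.870, a2=0.000, a3=0.000, a0=0.870; τ=−ln(0.2426)/0.870=1.628 → t=4.231; u2·a0=0.1017·0.870=0.088 ≤ a1=0.870 → R1 fires; Y=14 G=0 C=8 R=10
Draw 7: a1=0.812, a2=0.000, a3=0.000, a0=0.812; τ=−ln(0.2062)/0.812=1.944 → t=6.175; u2·a0=0.1219·0.812=0.099 ≤ a1=0.812 → R1 fires; Y=13 G=0 C=8 R=12
Draw 8: a1=0.754, a2=0.000, a3=0.000, a0=0.754; τ=−ln(0.3493)/0.754=1.395 → t=7.570; u2·a0=0.1941·0.754=0.146 ≤ a1=0.754 → R1 fires; Y=12 G=0 C=8 R=14
Draw 9: a1=0.696, a2=0.000, a3=0.000, a0=0.696; τ=−ln(0.1233)/0.696=3.007 → t=10.578; u2·a0=0.7866·0.696=0.547 ≤ a1=0.696 → R1 fires; Y=11 G=0 C=8 R=16
Draw 10: a1=0.638, a2=0.000, a3=0.000, a0=0.638; τ=−ln(0.5046)/0.638=1.072 → t=11.650; u2·a0=0.4895·0.638=0.312 ≤ a1=0.638 → R1 fires; Y=10 G=0 C=8 R=18
Draw 11: a1=0.580, a2=0.000, a3=0.000, a0=0.580; τ=−ln(0.6702)/0.580=0.690 → t=12.340; u2·a0=0.1596·0.580=0.093 ≤ a1=0.580 → R1 fires; Y=9 G=0 C=8 R=20
Draw 12: a1=0.522, a2=0.000, a3=0.000, a0=0.522; τ=−ln(0.4711)/0.522=1.442 → t=13.782 > T=12.54: stop.
Y first becomes ≥ 10 when it reaches 11 at the event at t=1.378.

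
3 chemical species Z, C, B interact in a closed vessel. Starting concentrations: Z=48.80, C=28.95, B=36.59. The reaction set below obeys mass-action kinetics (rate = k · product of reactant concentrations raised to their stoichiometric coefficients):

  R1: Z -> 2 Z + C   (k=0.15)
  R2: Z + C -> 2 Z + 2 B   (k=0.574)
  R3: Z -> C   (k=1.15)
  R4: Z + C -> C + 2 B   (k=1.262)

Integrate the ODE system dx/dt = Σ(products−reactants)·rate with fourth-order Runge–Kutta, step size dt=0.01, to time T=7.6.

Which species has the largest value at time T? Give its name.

Dominant species at T: B

RK4 with dt=0.01: 760 steps to T=7.6. Trajectory (selected grid times):
t=0.00: Z=48.80 C=28.95 B=36.59
t=0.84: Z=1.16 C=2.93 B=256.53
t=1.69: Z=0.09 C=2.81 B=260.30
t=2.53: Z=0.01 C=2.80 B=260.61
t=3.38: Z=0.00 C=2.80 B=260.63
t=4.22: Z=0.00 C=2.80 B=260.63
t=5.07: Z=0.00 C=2.80 B=260.63
t=5.91: Z=0.00 C=2.80 B=260.63
t=6.76: Z=0.00 C=2.80 B=260.63
t=7.60: Z=0.00 C=2.80 B=260.63
At T=7.6: Z=0.00 C=2.80 B=260.63; the largest is B.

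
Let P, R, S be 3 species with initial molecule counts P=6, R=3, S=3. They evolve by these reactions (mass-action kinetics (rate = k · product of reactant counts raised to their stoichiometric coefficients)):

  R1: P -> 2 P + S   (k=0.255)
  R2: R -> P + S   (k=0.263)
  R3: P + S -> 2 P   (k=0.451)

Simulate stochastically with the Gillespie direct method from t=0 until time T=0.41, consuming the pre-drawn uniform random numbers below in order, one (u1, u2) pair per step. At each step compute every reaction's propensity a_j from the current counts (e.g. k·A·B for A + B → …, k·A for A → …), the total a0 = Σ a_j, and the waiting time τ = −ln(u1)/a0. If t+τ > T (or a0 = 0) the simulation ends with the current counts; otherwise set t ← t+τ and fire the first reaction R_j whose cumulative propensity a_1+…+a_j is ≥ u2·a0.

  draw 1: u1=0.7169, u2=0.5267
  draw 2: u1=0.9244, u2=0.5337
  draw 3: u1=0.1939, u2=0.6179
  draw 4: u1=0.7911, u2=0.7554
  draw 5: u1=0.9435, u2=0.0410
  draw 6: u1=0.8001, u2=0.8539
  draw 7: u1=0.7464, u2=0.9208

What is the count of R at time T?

R at T = 2

t=0.000: P=6 R=3 S=3
Draw 1: a1=1.530, a2=0.789, a3=8.118, a0=10.437; τ=−ln(0.7169)/10.437=0.032 → t=0.032; u2·a0=0.5267·10.437=5.497; a1+a2=2.319 < 5.497 ≤ a1+…+a3=10.437 → R3 fires; P=7 R=3 S=2
Draw 2: a1=1.785, a2=0.789, a3=6.314, a0=8.888; τ=−ln(0.9244)/8.888=0.009 → t=0.041; u2·a0=0.5337·8.888=4.744; a1+a2=2.574 < 4.744 ≤ a1+…+a3=8.888 → R3 fires; P=8 R=3 S=1
Draw 3: a1=2.040, a2=0.789, a3=3.608, a0=6.437; τ=−ln(0.1939)/6.437=0.255 → t=0.296; u2·a0=0.6179·6.437=3.977; a1+a2=2.829 < 3.977 ≤ a1+…+a3=6.437 → R3 fires; P=9 R=3 S=0
Draw 4: a1=2.295, a2=0.789, a3=0.000, a0=3.084; τ=−ln(0.7911)/3.084=0.076 → t=0.372; u2·a0=0.7554·3.084=2.330; a1=2.295 < 2.330 ≤ a1+a2=3.084 → R2 fires; P=10 R=2 S=1
Draw 5: a1=2.550, a2=0.526, a3=4.510, a0=7.586; τ=−ln(0.9435)/7.586=0.008 → t=0.379; u2·a0=0.0410·7.586=0.311 ≤ a1=2.550 → R1 fires; P=11 R=2 S=2
Draw 6: a1=2.805, a2=0.526, a3=9.922, a0=13.253; τ=−ln(0.8001)/13.253=0.017 → t=0.396; u2·a0=0.8539·13.253=11.317; a1+a2=3.331 < 11.317 ≤ a1+…+a3=13.253 → R3 fires; P=12 R=2 S=1
Draw 7: a1=3.060, a2=0.526, a3=5.412, a0=8.998; τ=−ln(0.7464)/8.998=0.033 → t=0.429 > T=0.41: stop.
Read off R at T=0.41: 2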